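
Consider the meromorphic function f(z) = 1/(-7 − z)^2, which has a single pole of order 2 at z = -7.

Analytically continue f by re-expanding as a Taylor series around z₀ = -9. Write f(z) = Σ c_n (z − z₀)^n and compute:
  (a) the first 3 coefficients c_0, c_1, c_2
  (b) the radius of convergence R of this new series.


Let w = z − z₀, so z = z₀ + w.
Then -7 − z = -7 − (z₀ + w) = (-7 − z₀) − w = 2 − w.
f(z) = 1/(2 − w)^2 = (1/(2)^2) · (1 − w/(2))^{−2}.
By the binomial series (1−u)^{−2} = Σ_{n≥0} C(n+1, 1) u^n for |u|<1, with u = w/(2):
  c_n = C(n+1, 1) / (2)^(n+2).
  c_0 = 1/(2)^2 = 1/4.
  c_1 = 2/(2)^3 = 1/4.
  c_2 = 3/(2)^4 = 3/16.
The series is valid for |w/d| < 1, i.e. |z − z₀| < |d|.
Radius of convergence: R = |-7 − z₀| = |2| = 2 (distance from z₀ to the singularity z = -7).

c_0 = 1/4, c_1 = 1/4, c_2 = 3/16; R = 2.


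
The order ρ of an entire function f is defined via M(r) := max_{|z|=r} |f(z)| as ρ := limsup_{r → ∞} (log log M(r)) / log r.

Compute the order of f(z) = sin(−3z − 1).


sin(w) is a linear combination of e^{iw} and e^{−iw} (or e^w, e^{−w} in the hyperbolic case), so |sin(w)| ≤ e^{|w|}. With w = −3z − 1, |w| ≤ 3|z| + 1 = 3r + 1 on |z| = r, giving M(r) ≤ e^{3r + 1}, so ρ ≤ 1. On a suitable ray (z = it for sin/cos; z = t for sinh/cosh, t real → ∞), |sin(−3z − 1)| grows like e^{3|t|}/2, so ρ ≥ 1. Hence ρ = 1.
Therefore ρ = 1.

Order ρ = 1.


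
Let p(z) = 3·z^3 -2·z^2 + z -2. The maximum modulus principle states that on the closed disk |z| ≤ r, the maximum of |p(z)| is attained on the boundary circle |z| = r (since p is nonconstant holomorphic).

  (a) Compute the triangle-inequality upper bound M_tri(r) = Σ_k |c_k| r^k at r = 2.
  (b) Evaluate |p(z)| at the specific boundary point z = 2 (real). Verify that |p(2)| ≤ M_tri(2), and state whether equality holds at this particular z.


Coefficients: c_0 = -2, c_1 = 1, c_2 = -2, c_3 = 3. Radius r = 2.
Part (a). Triangle bound: M_tri(r) = Σ_k |c_k| r^k
  = |-2|·2^0 + |1|·2^1 + |-2|·2^2 + |3|·2^3
  = 2 + 2 + 8 + 24 = 36.
This bounds M(r) := max_{|z|=r} |p(z)| from above; equality holds iff all terms c_k z^k can be made to align in phase at a single z on |z|=r.
Part (b). At z = 2 (real, on the circle |z| = r):
  p(2) = (-2)·2^0 + (1)·2^1 + (-2)·2^2 + (3)·2^3 = 16.
  |p(2)| = 16.
Check: |p(2)| = 16 ≤ 36 = M_tri(2). ✓ Equality does not hold at z = 2 (the coefficients have mixed signs, so the terms do not all align in phase there).

M_tri(2) = 36; |p(2)| = 16; equality at z=2: no.


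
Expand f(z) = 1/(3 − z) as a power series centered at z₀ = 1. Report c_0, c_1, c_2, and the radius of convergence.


Let w = z − z₀, so z = z₀ + w.
Then 3 − z = 3 − (z₀ + w) = (3 − z₀) − w = 2 − w.
f(z) = 1/(2 − w) = (1/(2)) · 1/(1 − w/(2)) = Σ_{n≥0} w^n / (2)^(n+1).
So c_n = 1/(2)^(n+1):
  c_0 = 1/(2)^1 = 1/2.
  c_1 = 1/(2)^2 = 1/4.
  c_2 = 1/(2)^3 = 1/8.
The series is valid for |w/d| < 1, i.e. |z − z₀| < |d|.
Radius of convergence: R = |3 − z₀| = |2| = 2 (distance from z₀ to the singularity z = 3).

c_0 = 1/2, c_1 = 1/4, c_2 = 1/8; R = 2.


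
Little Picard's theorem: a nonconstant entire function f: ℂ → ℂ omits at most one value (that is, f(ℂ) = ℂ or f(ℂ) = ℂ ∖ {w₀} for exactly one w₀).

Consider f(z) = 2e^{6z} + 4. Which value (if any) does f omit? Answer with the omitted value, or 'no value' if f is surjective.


Little Picard bounds the complement of f(ℂ) to at most one point.
e^{6z} is never zero on ℂ, so 2·e^{6z} takes every value in ℂ ∖ {0}. Adding 4 shifts the range to ℂ ∖ {4}. Thus f omits exactly the value 4.

Omitted value: 4.


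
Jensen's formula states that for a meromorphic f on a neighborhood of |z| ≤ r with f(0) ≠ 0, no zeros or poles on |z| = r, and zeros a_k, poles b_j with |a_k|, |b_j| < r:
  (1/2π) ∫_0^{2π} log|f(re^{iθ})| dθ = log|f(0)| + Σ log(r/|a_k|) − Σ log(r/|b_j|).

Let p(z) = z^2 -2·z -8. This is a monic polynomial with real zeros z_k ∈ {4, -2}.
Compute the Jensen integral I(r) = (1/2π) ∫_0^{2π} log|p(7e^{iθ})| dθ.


Zeros: -2, 4; r = 7.
Inside |z| < r: -2, 4. Outside (|z| ≥ r): ∅.
p(0) = -8, so log|p(0)| = log(8) = 2.0794.
Apply Jensen: I(r) = log|p(0)| + Σ_k log(r/|z_k|), summed over zeros inside |z| < r.
  log(r/|z_k|) for z_k = 4: log(7/4) = 0.5596
  log(r/|z_k|) for z_k = -2: log(7/2) = 1.2528
Sum over inside zeros: 1.8124.
I(r) = log|p(0)| + (inside sum) = 2.0794 + 1.8124 = 3.8918.
Closed form (all zeros inside, monic): I(r) = n·log(r) = 2·log(7) = 3.8918. ✓

I(r) ≈ 3.8918.


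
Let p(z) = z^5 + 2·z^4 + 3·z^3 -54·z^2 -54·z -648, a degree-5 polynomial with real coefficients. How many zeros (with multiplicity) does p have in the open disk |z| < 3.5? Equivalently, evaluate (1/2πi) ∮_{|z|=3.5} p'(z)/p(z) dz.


The zeros of p are: 4, (-3 + 3i), (-3 - 3i), (0 + 3i), (0 - 3i).
Their magnitudes are: 4, 4.243, 4.243, 3, 3.
Zeros with |z| < R = 3.5: (0 + 3i), (0 - 3i).
Count = 2.
By the argument principle, (1/2πi) ∮_{|z|=R} p'(z)/p(z) dz equals exactly this count.

Number of zeros inside |z| < 3.5: 2.


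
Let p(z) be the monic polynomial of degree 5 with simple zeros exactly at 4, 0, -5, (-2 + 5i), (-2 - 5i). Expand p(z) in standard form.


The polynomial is p(z) = ∏_{α ∈ S} (z − α), where S = {4, 0, -5, (-2 + 5i), (-2 - 5i)}.
Expanding the product yields: p(z) = z^5 + 5·z^4 + 13·z^3 -51·z^2 -580·z.
Note conjugate pairs combine to real quadratics: (z − (-2+5i))(z − (-2−5i)) = z² + 4z + 29.
The resulting polynomial has degree 5 and real coefficients as required.

p(z) = z^5 + 5·z^4 + 13·z^3 -51·z^2 -580·z.


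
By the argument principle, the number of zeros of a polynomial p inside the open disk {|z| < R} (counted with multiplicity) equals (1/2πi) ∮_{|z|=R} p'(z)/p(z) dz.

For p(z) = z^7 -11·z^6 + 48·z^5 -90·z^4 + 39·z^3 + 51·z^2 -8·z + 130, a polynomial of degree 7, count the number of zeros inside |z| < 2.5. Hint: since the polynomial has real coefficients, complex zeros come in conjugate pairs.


The zeros of p are: (3 + 1i), (3 - 1i), -1, (3 + 2i), (3 - 2i), (0 + 1i), (0 - 1i).
Their magnitudes are: 3.162, 3.162, 1, 3.606, 3.606, 1, 1.
Zeros with |z| < R = 2.5: -1, (0 + 1i), (0 - 1i).
Count = 3.
By the argument principle, (1/2πi) ∮_{|z|=R} p'(z)/p(z) dz equals exactly this count.

Number of zeros inside |z| < 2.5: 3.


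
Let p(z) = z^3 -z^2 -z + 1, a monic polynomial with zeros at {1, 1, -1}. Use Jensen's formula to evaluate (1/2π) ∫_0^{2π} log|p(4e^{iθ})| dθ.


Zeros: -1, 1, 1; r = 4.
Inside |z| < r: -1, 1, 1. Outside (|z| ≥ r): ∅.
p(0) = 1, so log|p(0)| = log(1) = 0.0000.
Apply Jensen: I(r) = log|p(0)| + Σ_k log(r/|z_k|), summed over zeros inside |z| < r.
  log(r/|z_k|) for z_k = 1: log(4/1) = 1.3863
  log(r/|z_k|) for z_k = 1: log(4/1) = 1.3863
  log(r/|z_k|) for z_k = -1: log(4/1) = 1.3863
Sum over inside zeros: 4.1589.
I(r) = log|p(0)| + (inside sum) = 0.0000 + 4.1589 = 4.1589.
Closed form (all zeros inside, monic): I(r) = n·log(r) = 3·log(4) = 4.1589. ✓

I(r) ≈ 4.1589.


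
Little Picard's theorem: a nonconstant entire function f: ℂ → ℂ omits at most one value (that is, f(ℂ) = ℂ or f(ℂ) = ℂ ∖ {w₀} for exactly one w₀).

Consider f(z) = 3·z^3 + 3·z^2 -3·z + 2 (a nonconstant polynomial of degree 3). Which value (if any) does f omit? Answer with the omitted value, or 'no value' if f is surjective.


Little Picard bounds the complement of f(ℂ) to at most one point.
For every w ∈ ℂ, the equation p(z) − w = 0 is a nonconstant polynomial in z and hence has at least one root by the fundamental theorem of algebra. So p is surjective onto ℂ, omitting no value.

Omitted value: no value.


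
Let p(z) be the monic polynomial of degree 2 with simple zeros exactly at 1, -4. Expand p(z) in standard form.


The polynomial is p(z) = ∏_{α ∈ S} (z − α), where S = {1, -4}.
Expanding the product yields: p(z) = z^2 + 3·z -4.
The resulting polynomial has degree 2 and real coefficients as required.

p(z) = z^2 + 3·z -4.


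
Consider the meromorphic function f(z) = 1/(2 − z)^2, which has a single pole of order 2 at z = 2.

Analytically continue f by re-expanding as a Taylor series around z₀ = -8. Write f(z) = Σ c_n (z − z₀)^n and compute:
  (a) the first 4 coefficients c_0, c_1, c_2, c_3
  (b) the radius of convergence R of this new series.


Let w = z − z₀, so z = z₀ + w.
Then 2 − z = 2 − (z₀ + w) = (2 − z₀) − w = 10 − w.
f(z) = 1/(10 − w)^2 = (1/(10)^2) · (1 − w/(10))^{−2}.
By the binomial series (1−u)^{−2} = Σ_{n≥0} C(n+1, 1) u^n for |u|<1, with u = w/(10):
  c_n = C(n+1, 1) / (10)^(n+2).
  c_0 = 1/(10)^2 = 1/100.
  c_1 = 2/(10)^3 = 1/500.
  c_2 = 3/(10)^4 = 3/10000.
  c_3 = 4/(10)^5 = 1/25000.
The series is valid for |w/d| < 1, i.e. |z − z₀| < |d|.
Radius of convergence: R = |2 − z₀| = |10| = 10 (distance from z₀ to the singularity z = 2).

c_0 = 1/100, c_1 = 1/500, c_2 = 3/10000, c_3 = 1/25000; R = 10.


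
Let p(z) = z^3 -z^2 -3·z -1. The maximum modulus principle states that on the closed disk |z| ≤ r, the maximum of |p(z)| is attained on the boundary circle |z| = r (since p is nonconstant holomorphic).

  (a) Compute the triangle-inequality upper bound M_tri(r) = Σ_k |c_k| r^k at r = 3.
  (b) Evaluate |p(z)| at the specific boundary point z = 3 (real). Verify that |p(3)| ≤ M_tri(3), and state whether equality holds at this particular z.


Coefficients: c_0 = -1, c_1 = -3, c_2 = -1, c_3 = 1. Radius r = 3.
Part (a). Triangle bound: M_tri(r) = Σ_k |c_k| r^k
  = |-1|·3^0 + |-3|·3^1 + |-1|·3^2 + |1|·3^3
  = 1 + 9 + 9 + 27 = 46.
This bounds M(r) := max_{|z|=r} |p(z)| from above; equality holds iff all terms c_k z^k can be made to align in phase at a single z on |z|=r.
Part (b). At z = 3 (real, on the circle |z| = r):
  p(3) = (-1)·3^0 + (-3)·3^1 + (-1)·3^2 + (1)·3^3 = 8.
  |p(3)| = 8.
Check: |p(3)| = 8 ≤ 46 = M_tri(3). ✓ Equality does not hold at z = 3 (the coefficients have mixed signs, so the terms do not all align in phase there).

M_tri(3) = 46; |p(3)| = 8; equality at z=3: no.


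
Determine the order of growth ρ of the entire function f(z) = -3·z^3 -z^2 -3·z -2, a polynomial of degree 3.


|f(z)| ≤ Σ|c_k|·r^k = O(r^3) as r → ∞. Polynomial growth is O(e^{r^ε}) for every ε > 0 (since r^3/e^{r^ε} → 0), so ρ ≤ ε for all ε > 0, i.e. ρ = 0. Every nonconstant polynomial has order 0.
Therefore ρ = 0.

Order ρ = 0.


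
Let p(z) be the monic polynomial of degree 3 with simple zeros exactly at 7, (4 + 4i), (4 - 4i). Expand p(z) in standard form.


The polynomial is p(z) = ∏_{α ∈ S} (z − α), where S = {7, (4 + 4i), (4 - 4i)}.
Expanding the product yields: p(z) = z^3 -15·z^2 + 88·z -224.
Note conjugate pairs combine to real quadratics: (z − (4+4i))(z − (4−4i)) = z² − 8z + 32.
The resulting polynomial has degree 3 and real coefficients as required.

p(z) = z^3 -15·z^2 + 88·z -224.


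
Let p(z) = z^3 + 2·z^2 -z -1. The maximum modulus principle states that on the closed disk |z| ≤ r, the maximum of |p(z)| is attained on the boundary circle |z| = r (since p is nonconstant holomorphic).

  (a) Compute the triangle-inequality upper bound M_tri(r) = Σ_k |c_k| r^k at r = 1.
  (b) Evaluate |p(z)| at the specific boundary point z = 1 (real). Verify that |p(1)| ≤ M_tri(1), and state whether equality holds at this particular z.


Coefficients: c_0 = -1, c_1 = -1, c_2 = 2, c_3 = 1. Radius r = 1.
Part (a). Triangle bound: M_tri(r) = Σ_k |c_k| r^k
  = |-1|·1^0 + |-1|·1^1 + |2|·1^2 + |1|·1^3
  = 1 + 1 + 2 + 1 = 5.
This bounds M(r) := max_{|z|=r} |p(z)| from above; equality holds iff all terms c_k z^k can be made to align in phase at a single z on |z|=r.
Part (b). At z = 1 (real, on the circle |z| = r):
  p(1) = (-1)·1^0 + (-1)·1^1 + (2)·1^2 + (1)·1^3 = 1.
  |p(1)| = 1.
Check: |p(1)| = 1 ≤ 5 = M_tri(1). ✓ Equality does not hold at z = 1 (the coefficients have mixed signs, so the terms do not all align in phase there).

M_tri(1) = 5; |p(1)| = 1; equality at z=1: no.


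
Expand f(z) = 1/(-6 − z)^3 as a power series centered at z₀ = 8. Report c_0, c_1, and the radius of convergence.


Let w = z − z₀, so z = z₀ + w.
Then -6 − z = -6 − (z₀ + w) = (-6 − z₀) − w = -14 − w.
f(z) = 1/(-14 − w)^3 = (1/(-14)^3) · (1 − w/(-14))^{−3}.
By the binomial series (1−u)^{−3} = Σ_{n≥0} C(n+2, 2) u^n for |u|<1, with u = w/(-14):
  c_n = C(n+2, 2) / (-14)^(n+3).
  c_0 = 1/(-14)^3 = -1/2744.
  c_1 = 3/(-14)^4 = 3/38416.
The series is valid for |w/d| < 1, i.e. |z − z₀| < |d|.
Radius of convergence: R = |-6 − z₀| = |-14| = 14 (distance from z₀ to the singularity z = -6).

c_0 = -1/2744, c_1 = 3/38416; R = 14.


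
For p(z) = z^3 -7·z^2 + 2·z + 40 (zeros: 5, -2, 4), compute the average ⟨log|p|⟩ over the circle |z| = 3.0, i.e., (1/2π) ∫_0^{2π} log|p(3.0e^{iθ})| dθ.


Zeros: -2, 4, 5; r = 3.0.
Inside |z| < r: -2. Outside (|z| ≥ r): 4, 5.
p(0) = 40, so log|p(0)| = log(40) = 3.6889.
Apply Jensen: I(r) = log|p(0)| + Σ_k log(r/|z_k|), summed over zeros inside |z| < r.
  log(r/|z_k|) for z_k = -2: log(3.0/2) = 0.4055
  Outside zeros (4, 5) contribute nothing to the Jensen sum.
Sum over inside zeros: 0.4055.
I(r) = log|p(0)| + (inside sum) = 3.6889 + 0.4055 = 4.0943.
Note: since some zeros are outside |z| ≤ r, the simplified n·log(r) form does NOT apply — only the inside zeros contribute.

I(r) ≈ 4.0943.


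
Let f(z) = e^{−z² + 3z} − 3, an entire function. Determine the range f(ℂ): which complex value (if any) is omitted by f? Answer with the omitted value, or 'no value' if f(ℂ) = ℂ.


Little Picard bounds the complement of f(ℂ) to at most one point.
The exponent g(z) = −z² + 3z is a nonconstant polynomial, hence surjective onto ℂ. So e^{g(z)} takes every value in {e^w : w ∈ ℂ} = ℂ ∖ {0}. Adding -3 shifts the range to ℂ ∖ {-3}. f omits exactly -3.

Omitted value: -3.


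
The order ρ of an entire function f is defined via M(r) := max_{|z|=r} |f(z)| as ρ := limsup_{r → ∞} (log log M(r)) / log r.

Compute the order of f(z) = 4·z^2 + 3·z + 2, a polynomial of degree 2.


|f(z)| ≤ Σ|c_k|·r^k = O(r^2) as r → ∞. Polynomial growth is O(e^{r^ε}) for every ε > 0 (since r^2/e^{r^ε} → 0), so ρ ≤ ε for all ε > 0, i.e. ρ = 0. Every nonconstant polynomial has order 0.
Therefore ρ = 0.

Order ρ = 0.


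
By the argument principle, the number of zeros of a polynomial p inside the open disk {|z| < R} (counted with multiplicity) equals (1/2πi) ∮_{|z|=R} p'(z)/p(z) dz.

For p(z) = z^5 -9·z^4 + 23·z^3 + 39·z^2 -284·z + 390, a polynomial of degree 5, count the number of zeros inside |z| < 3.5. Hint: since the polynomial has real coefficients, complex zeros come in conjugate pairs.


The zeros of p are: -3, (3 + 2i), (3 - 2i), (3 + 1i), (3 - 1i).
Their magnitudes are: 3, 3.606, 3.606, 3.162, 3.162.
Zeros with |z| < R = 3.5: -3, (3 + 1i), (3 - 1i).
Count = 3.
By the argument principle, (1/2πi) ∮_{|z|=R} p'(z)/p(z) dz equals exactly this count.

Number of zeros inside |z| < 3.5: 3.


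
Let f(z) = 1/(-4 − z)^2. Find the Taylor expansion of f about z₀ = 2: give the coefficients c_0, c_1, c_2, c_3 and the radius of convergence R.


Let w = z − z₀, so z = z₀ + w.
Then -4 − z = -4 − (z₀ + w) = (-4 − z₀) − w = -6 − w.
f(z) = 1/(-6 − w)^2 = (1/(-6)^2) · (1 − w/(-6))^{−2}.
By the binomial series (1−u)^{−2} = Σ_{n≥0} C(n+1, 1) u^n for |u|<1, with u = w/(-6):
  c_n = C(n+1, 1) / (-6)^(n+2).
  c_0 = 1/(-6)^2 = 1/36.
  c_1 = 2/(-6)^3 = -1/108.
  c_2 = 3/(-6)^4 = 1/432.
  c_3 = 4/(-6)^5 = -1/1944.
The series is valid for |w/d| < 1, i.e. |z − z₀| < |d|.
Radius of convergence: R = |-4 − z₀| = |-6| = 6 (distance from z₀ to the singularity z = -4).

c_0 = 1/36, c_1 = -1/108, c_2 = 1/432, c_3 = -1/1944; R = 6.


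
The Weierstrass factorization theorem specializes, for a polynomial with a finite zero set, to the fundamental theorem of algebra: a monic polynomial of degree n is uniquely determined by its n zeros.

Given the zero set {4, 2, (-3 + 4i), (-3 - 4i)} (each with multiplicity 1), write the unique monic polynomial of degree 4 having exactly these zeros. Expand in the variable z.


The polynomial is p(z) = ∏_{α ∈ S} (z − α), where S = {4, 2, (-3 + 4i), (-3 - 4i)}.
Expanding the product yields: p(z) = z^4 -3·z^2 -102·z + 200.
Note conjugate pairs combine to real quadratics: (z − (-3+4i))(z − (-3−4i)) = z² + 6z + 25.
The resulting polynomial has degree 4 and real coefficients as required.

p(z) = z^4 -3·z^2 -102·z + 200.


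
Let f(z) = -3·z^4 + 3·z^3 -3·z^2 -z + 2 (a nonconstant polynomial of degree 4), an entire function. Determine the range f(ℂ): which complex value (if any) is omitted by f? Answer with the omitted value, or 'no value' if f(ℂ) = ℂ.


Little Picard bounds the complement of f(ℂ) to at most one point.
For every w ∈ ℂ, the equation p(z) − w = 0 is a nonconstant polynomial in z and hence has at least one root by the fundamental theorem of algebra. So p is surjective onto ℂ, omitting no value.

Omitted value: no value.


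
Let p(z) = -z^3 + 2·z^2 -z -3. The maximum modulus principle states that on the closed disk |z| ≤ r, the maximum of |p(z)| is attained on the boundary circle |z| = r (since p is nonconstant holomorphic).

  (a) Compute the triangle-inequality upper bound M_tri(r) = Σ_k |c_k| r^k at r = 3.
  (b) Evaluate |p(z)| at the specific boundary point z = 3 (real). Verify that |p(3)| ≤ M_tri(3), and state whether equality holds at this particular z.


Coefficients: c_0 = -3, c_1 = -1, c_2 = 2, c_3 = -1. Radius r = 3.
Part (a). Triangle bound: M_tri(r) = Σ_k |c_k| r^k
  = |-3|·3^0 + |-1|·3^1 + |2|·3^2 + |-1|·3^3
  = 3 + 3 + 18 + 27 = 51.
This bounds M(r) := max_{|z|=r} |p(z)| from above; equality holds iff all terms c_k z^k can be made to align in phase at a single z on |z|=r.
Part (b). At z = 3 (real, on the circle |z| = r):
  p(3) = (-3)·3^0 + (-1)·3^1 + (2)·3^2 + (-1)·3^3 = -15.
  |p(3)| = 15.
Check: |p(3)| = 15 ≤ 51 = M_tri(3). ✓ Equality does not hold at z = 3 (the coefficients have mixed signs, so the terms do not all align in phase there).

M_tri(3) = 51; |p(3)| = 15; equality at z=3: no.


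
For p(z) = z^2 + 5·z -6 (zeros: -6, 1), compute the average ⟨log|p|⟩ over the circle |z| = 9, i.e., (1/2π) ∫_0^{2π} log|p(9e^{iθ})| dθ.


Zeros: -6, 1; r = 9.
Inside |z| < r: -6, 1. Outside (|z| ≥ r): ∅.
p(0) = -6, so log|p(0)| = log(6) = 1.7918.
Apply Jensen: I(r) = log|p(0)| + Σ_k log(r/|z_k|), summed over zeros inside |z| < r.
  log(r/|z_k|) for z_k = -6: log(9/6) = 0.4055
  log(r/|z_k|) for z_k = 1: log(9/1) = 2.1972
Sum over inside zeros: 2.6027.
I(r) = log|p(0)| + (inside sum) = 1.7918 + 2.6027 = 4.3944.
Closed form (all zeros inside, monic): I(r) = n·log(r) = 2·log(9) = 4.3944. ✓

I(r) ≈ 4.3944.


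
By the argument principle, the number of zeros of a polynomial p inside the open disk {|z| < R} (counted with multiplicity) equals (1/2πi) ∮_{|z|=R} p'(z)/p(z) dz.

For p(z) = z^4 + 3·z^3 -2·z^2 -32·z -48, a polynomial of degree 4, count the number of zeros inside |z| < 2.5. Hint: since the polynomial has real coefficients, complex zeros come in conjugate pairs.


The zeros of p are: (-2 + 2i), (-2 - 2i), 3, -2.
Their magnitudes are: 2.828, 2.828, 3, 2.
Zeros with |z| < R = 2.5: -2.
Count = 1.
By the argument principle, (1/2πi) ∮_{|z|=R} p'(z)/p(z) dz equals exactly this count.

Number of zeros inside |z| < 2.5: 1.


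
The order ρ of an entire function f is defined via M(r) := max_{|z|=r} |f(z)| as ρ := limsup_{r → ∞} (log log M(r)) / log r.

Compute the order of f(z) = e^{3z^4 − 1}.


|e^{3z^4 − 1}| = e^{Re(3·z^4) + -1} ≤ e^{3|z|^4 + -1} = e^{3r^4 + -1} on |z| = r, so ρ ≤ 4. Choosing z on |z|=r so that 3·z^4 is real positive (always possible by picking arg z appropriately) gives |f(z)| = e^{3r^4 + -1}, matching the bound. The additive constant -1 does not affect log log M(r) ~ 4·log r. Hence ρ = 4.
Therefore ρ = 4.

Order ρ = 4.


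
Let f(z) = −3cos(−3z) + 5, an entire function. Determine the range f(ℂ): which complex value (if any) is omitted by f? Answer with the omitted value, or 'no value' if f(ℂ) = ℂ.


Little Picard bounds the complement of f(ℂ) to at most one point.
cos is entire and surjective onto ℂ: for every w ∈ ℂ, cos(ζ) = w has a solution ζ ∈ ℂ (e.g., via the complex inverse arccos). With ζ = −3z this gives z = ζ/(-3). Then -3·cos(−3z) takes every value in -3·ℂ = ℂ, and adding 5 is a bijection of ℂ. So f is surjective and omits no value. (Note: only on the real line is cos bounded by [−1, 1].)

Omitted value: no value.


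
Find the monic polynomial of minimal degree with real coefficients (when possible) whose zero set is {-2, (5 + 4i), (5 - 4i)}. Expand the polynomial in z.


The polynomial is p(z) = ∏_{α ∈ S} (z − α), where S = {-2, (5 + 4i), (5 - 4i)}.
Expanding the product yields: p(z) = z^3 -8·z^2 + 21·z + 82.
Note conjugate pairs combine to real quadratics: (z − (5+4i))(z − (5−4i)) = z² − 10z + 41.
The resulting polynomial has degree 3 and real coefficients as required.

p(z) = z^3 -8·z^2 + 21·z + 82.


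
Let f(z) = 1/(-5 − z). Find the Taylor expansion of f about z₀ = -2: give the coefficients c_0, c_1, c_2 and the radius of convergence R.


Let w = z − z₀, so z = z₀ + w.
Then -5 − z = -5 − (z₀ + w) = (-5 − z₀) − w = -3 − w.
f(z) = 1/(-3 − w) = (1/(-3)) · 1/(1 − w/(-3)) = Σ_{n≥0} w^n / (-3)^(n+1).
So c_n = 1/(-3)^(n+1):
  c_0 = 1/(-3)^1 = -1/3.
  c_1 = 1/(-3)^2 = 1/9.
  c_2 = 1/(-3)^3 = -1/27.
The series is valid for |w/d| < 1, i.e. |z − z₀| < |d|.
Radius of convergence: R = |-5 − z₀| = |-3| = 3 (distance from z₀ to the singularity z = -5).

c_0 = -1/3, c_1 = 1/9, c_2 = -1/27; R = 3.


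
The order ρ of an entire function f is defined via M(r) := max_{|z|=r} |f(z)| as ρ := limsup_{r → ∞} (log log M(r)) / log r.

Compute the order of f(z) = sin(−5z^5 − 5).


Write sin(w) = (e^{iw} ± e^{−iw})/(2 or 2i), so |sin(w)| ≤ e^{|w|}. With w = −5z^5 − 5, |w| ≤ 5r^5 + 5 on |z|=r, giving M(r) ≤ e^{5r^5 + 5} and ρ ≤ 5. For the lower bound, choose z on |z|=r with -5z^5 purely imaginary of modulus 5r^5; then |sin(−5z^5 − 5)| grows like e^{5r^5}/2, so ρ ≥ 5. Hence ρ = 5.
Therefore ρ = 5.

Order ρ = 5.


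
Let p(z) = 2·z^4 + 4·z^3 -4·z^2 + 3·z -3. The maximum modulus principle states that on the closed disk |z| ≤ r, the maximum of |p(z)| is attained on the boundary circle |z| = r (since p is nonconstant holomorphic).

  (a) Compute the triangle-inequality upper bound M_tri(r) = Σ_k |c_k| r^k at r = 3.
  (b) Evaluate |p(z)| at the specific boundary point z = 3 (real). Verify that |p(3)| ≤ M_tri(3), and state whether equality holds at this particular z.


Coefficients: c_0 = -3, c_1 = 3, c_2 = -4, c_3 = 4, c_4 = 2. Radius r = 3.
Part (a). Triangle bound: M_tri(r) = Σ_k |c_k| r^k
  = |-3|·3^0 + |3|·3^1 + |-4|·3^2 + |4|·3^3 + |2|·3^4
  = 3 + 9 + 36 + 108 + 162 = 318.
This bounds M(r) := max_{|z|=r} |p(z)| from above; equality holds iff all terms c_k z^k can be made to align in phase at a single z on |z|=r.
Part (b). At z = 3 (real, on the circle |z| = r):
  p(3) = (-3)·3^0 + (3)·3^1 + (-4)·3^2 + (4)·3^3 + (2)·3^4 = 240.
  |p(3)| = 240.
Check: |p(3)| = 240 ≤ 318 = M_tri(3). ✓ Equality does not hold at z = 3 (the coefficients have mixed signs, so the terms do not all align in phase there).

M_tri(3) = 318; |p(3)| = 240; equality at z=3: no.


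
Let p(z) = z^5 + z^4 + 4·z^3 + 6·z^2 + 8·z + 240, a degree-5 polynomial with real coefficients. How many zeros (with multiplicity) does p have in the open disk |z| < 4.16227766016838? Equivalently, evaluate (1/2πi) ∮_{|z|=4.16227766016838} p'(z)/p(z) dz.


The zeros of p are: -3, (-1 + 3i), (-1 - 3i), (2 + 2i), (2 - 2i).
Their magnitudes are: 3, 3.162, 3.162, 2.828, 2.828.
Zeros with |z| < R = 4.16227766016838: -3, (-1 + 3i), (-1 - 3i), (2 + 2i), (2 - 2i).
Count = 5.
By the argument principle, (1/2πi) ∮_{|z|=R} p'(z)/p(z) dz equals exactly this count.

Number of zeros inside |z| < 4.16227766016838: 5.


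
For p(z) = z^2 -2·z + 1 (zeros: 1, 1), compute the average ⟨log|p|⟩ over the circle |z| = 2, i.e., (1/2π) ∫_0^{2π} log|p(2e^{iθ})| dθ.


Zeros: 1, 1; r = 2.
Inside |z| < r: 1, 1. Outside (|z| ≥ r): ∅.
p(0) = 1, so log|p(0)| = log(1) = 0.0000.
Apply Jensen: I(r) = log|p(0)| + Σ_k log(r/|z_k|), summed over zeros inside |z| < r.
  log(r/|z_k|) for z_k = 1: log(2/1) = 0.6931
  log(r/|z_k|) for z_k = 1: log(2/1) = 0.6931
Sum over inside zeros: 1.3863.
I(r) = log|p(0)| + (inside sum) = 0.0000 + 1.3863 = 1.3863.
Closed form (all zeros inside, monic): I(r) = n·log(r) = 2·log(2) = 1.3863. ✓

I(r) ≈ 1.3863.


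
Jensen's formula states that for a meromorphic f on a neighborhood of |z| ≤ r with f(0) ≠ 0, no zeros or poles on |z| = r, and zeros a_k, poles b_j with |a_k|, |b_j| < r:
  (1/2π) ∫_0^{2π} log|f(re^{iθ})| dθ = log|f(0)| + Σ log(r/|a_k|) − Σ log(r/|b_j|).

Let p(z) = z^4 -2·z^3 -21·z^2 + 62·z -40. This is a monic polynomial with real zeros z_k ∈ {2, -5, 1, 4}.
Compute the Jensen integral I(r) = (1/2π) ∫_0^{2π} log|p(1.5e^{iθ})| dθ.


Zeros: -5, 1, 2, 4; r = 1.5.
Inside |z| < r: 1. Outside (|z| ≥ r): -5, 2, 4.
p(0) = -40, so log|p(0)| = log(40) = 3.6889.
Apply Jensen: I(r) = log|p(0)| + Σ_k log(r/|z_k|), summed over zeros inside |z| < r.
  log(r/|z_k|) for z_k = 1: log(1.5/1) = 0.4055
  Outside zeros (-5, 2, 4) contribute nothing to the Jensen sum.
Sum over inside zeros: 0.4055.
I(r) = log|p(0)| + (inside sum) = 3.6889 + 0.4055 = 4.0943.
Note: since some zeros are outside |z| ≤ r, the simplified n·log(r) form does NOT apply — only the inside zeros contribute.

I(r) ≈ 4.0943.


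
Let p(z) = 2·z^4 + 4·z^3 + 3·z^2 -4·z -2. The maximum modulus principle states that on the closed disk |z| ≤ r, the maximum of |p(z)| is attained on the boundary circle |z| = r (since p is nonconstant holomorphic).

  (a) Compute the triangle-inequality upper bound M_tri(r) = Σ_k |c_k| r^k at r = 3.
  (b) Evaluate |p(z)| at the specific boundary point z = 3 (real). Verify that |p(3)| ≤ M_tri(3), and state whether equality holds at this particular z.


Coefficients: c_0 = -2, c_1 = -4, c_2 = 3, c_3 = 4, c_4 = 2. Radius r = 3.
Part (a). Triangle bound: M_tri(r) = Σ_k |c_k| r^k
  = |-2|·3^0 + |-4|·3^1 + |3|·3^2 + |4|·3^3 + |2|·3^4
  = 2 + 12 + 27 + 108 + 162 = 311.
This bounds M(r) := max_{|z|=r} |p(z)| from above; equality holds iff all terms c_k z^k can be made to align in phase at a single z on |z|=r.
Part (b). At z = 3 (real, on the circle |z| = r):
  p(3) = (-2)·3^0 + (-4)·3^1 + (3)·3^2 + (4)·3^3 + (2)·3^4 = 283.
  |p(3)| = 283.
Check: |p(3)| = 283 ≤ 311 = M_tri(3). ✓ Equality does not hold at z = 3 (the coefficients have mixed signs, so the terms do not all align in phase there).

M_tri(3) = 311; |p(3)| = 283; equality at z=3: no.


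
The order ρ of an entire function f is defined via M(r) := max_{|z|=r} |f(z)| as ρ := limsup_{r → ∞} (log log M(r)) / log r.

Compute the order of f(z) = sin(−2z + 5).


sin(w) is a linear combination of e^{iw} and e^{−iw} (or e^w, e^{−w} in the hyperbolic case), so |sin(w)| ≤ e^{|w|}. With w = −2z + 5, |w| ≤ 2|z| + 5 = 2r + 5 on |z| = r, giving M(r) ≤ e^{2r + 5}, so ρ ≤ 1. On a suitable ray (z = it for sin/cos; z = t for sinh/cosh, t real → ∞), |sin(−2z + 5)| grows like e^{2|t|}/2, so ρ ≥ 1. Hence ρ = 1.
Therefore ρ = 1.

Order ρ = 1.


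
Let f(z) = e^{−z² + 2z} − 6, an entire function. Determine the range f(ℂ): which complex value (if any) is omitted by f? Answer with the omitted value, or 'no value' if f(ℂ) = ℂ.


Little Picard bounds the complement of f(ℂ) to at most one point.
The exponent g(z) = −z² + 2z is a nonconstant polynomial, hence surjective onto ℂ. So e^{g(z)} takes every value in {e^w : w ∈ ℂ} = ℂ ∖ {0}. Adding -6 shifts the range to ℂ ∖ {-6}. f omits exactly -6.

Omitted value: -6.


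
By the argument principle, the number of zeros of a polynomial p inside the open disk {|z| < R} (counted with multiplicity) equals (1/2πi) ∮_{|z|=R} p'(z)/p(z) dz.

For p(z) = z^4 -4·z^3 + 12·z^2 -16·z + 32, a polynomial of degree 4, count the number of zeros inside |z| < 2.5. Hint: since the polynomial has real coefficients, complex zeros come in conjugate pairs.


The zeros of p are: (2 + 2i), (2 - 2i), (0 + 2i), (0 - 2i).
Their magnitudes are: 2.828, 2.828, 2, 2.
Zeros with |z| < R = 2.5: (0 + 2i), (0 - 2i).
Count = 2.
By the argument principle, (1/2πi) ∮_{|z|=R} p'(z)/p(z) dz equals exactly this count.

Number of zeros inside |z| < 2.5: 2.


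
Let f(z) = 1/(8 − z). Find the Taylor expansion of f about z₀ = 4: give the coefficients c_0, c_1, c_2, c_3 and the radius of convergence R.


Let w = z − z₀, so z = z₀ + w.
Then 8 − z = 8 − (z₀ + w) = (8 − z₀) − w = 4 − w.
f(z) = 1/(4 − w) = (1/(4)) · 1/(1 − w/(4)) = Σ_{n≥0} w^n / (4)^(n+1).
So c_n = 1/(4)^(n+1):
  c_0 = 1/(4)^1 = 1/4.
  c_1 = 1/(4)^2 = 1/16.
  c_2 = 1/(4)^3 = 1/64.
  c_3 = 1/(4)^4 = 1/256.
The series is valid for |w/d| < 1, i.e. |z − z₀| < |d|.
Radius of convergence: R = |8 − z₀| = |4| = 4 (distance from z₀ to the singularity z = 8).

c_0 = 1/4, c_1 = 1/16, c_2 = 1/64, c_3 = 1/256; R = 4.


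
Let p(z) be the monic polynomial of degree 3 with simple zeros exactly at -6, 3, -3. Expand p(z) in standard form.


The polynomial is p(z) = ∏_{α ∈ S} (z − α), where S = {-6, 3, -3}.
Expanding the product yields: p(z) = z^3 + 6·z^2 -9·z -54.
The resulting polynomial has degree 3 and real coefficients as required.

p(z) = z^3 + 6·z^2 -9·z -54.


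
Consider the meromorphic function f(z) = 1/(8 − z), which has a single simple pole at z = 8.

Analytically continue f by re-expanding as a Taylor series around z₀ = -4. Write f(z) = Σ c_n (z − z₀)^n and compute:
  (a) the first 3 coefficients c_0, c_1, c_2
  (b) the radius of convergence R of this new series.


Let w = z − z₀, so z = z₀ + w.
Then 8 − z = 8 − (z₀ + w) = (8 − z₀) − w = 12 − w.
f(z) = 1/(12 − w) = (1/(12)) · 1/(1 − w/(12)) = Σ_{n≥0} w^n / (12)^(n+1).
So c_n = 1/(12)^(n+1):
  c_0 = 1/(12)^1 = 1/12.
  c_1 = 1/(12)^2 = 1/144.
  c_2 = 1/(12)^3 = 1/1728.
The series is valid for |w/d| < 1, i.e. |z − z₀| < |d|.
Radius of convergence: R = |8 − z₀| = |12| = 12 (distance from z₀ to the singularity z = 8).

c_0 = 1/12, c_1 = 1/144, c_2 = 1/1728; R = 12.


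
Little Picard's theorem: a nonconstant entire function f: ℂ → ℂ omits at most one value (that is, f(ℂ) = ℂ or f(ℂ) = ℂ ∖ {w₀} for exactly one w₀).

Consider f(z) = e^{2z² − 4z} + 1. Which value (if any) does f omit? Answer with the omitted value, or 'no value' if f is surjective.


Little Picard bounds the complement of f(ℂ) to at most one point.
The exponent g(z) = 2z² − 4z is a nonconstant polynomial, hence surjective onto ℂ. So e^{g(z)} takes every value in {e^w : w ∈ ℂ} = ℂ ∖ {0}. Adding 1 shifts the range to ℂ ∖ {1}. f omits exactly 1.

Omitted value: 1.


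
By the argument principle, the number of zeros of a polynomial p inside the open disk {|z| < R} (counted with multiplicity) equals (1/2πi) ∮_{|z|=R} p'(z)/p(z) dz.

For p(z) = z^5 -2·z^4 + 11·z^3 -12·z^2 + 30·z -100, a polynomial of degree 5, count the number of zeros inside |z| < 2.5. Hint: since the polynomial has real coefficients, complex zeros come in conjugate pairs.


The zeros of p are: (1 + 3i), (1 - 3i), 2, (-1 + 2i), (-1 - 2i).
Their magnitudes are: 3.162, 3.162, 2, 2.236, 2.236.
Zeros with |z| < R = 2.5: 2, (-1 + 2i), (-1 - 2i).
Count = 3.
By the argument principle, (1/2πi) ∮_{|z|=R} p'(z)/p(z) dz equals exactly this count.

Number of zeros inside |z| < 2.5: 3.


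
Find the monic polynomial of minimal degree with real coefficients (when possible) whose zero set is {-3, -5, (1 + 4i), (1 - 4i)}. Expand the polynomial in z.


The polynomial is p(z) = ∏_{α ∈ S} (z − α), where S = {-3, -5, (1 + 4i), (1 - 4i)}.
Expanding the product yields: p(z) = z^4 + 6·z^3 + 16·z^2 + 106·z + 255.
Note conjugate pairs combine to real quadratics: (z − (1+4i))(z − (1−4i)) = z² − 2z + 17.
The resulting polynomial has degree 4 and real coefficients as required.

p(z) = z^4 + 6·z^3 + 16·z^2 + 106·z + 255.


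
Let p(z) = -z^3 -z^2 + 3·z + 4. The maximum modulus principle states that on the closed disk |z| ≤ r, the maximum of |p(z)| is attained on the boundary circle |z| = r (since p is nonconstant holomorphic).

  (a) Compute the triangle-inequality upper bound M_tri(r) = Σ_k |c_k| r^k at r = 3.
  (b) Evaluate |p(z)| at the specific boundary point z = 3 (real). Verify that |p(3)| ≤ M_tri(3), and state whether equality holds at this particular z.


Coefficients: c_0 = 4, c_1 = 3, c_2 = -1, c_3 = -1. Radius r = 3.
Part (a). Triangle bound: M_tri(r) = Σ_k |c_k| r^k
  = |4|·3^0 + |3|·3^1 + |-1|·3^2 + |-1|·3^3
  = 4 + 9 + 9 + 27 = 49.
This bounds M(r) := max_{|z|=r} |p(z)| from above; equality holds iff all terms c_k z^k can be made to align in phase at a single z on |z|=r.
Part (b). At z = 3 (real, on the circle |z| = r):
  p(3) = (4)·3^0 + (3)·3^1 + (-1)·3^2 + (-1)·3^3 = -23.
  |p(3)| = 23.
Check: |p(3)| = 23 ≤ 49 = M_tri(3). ✓ Equality does not hold at z = 3 (the coefficients have mixed signs, so the terms do not all align in phase there).

M_tri(3) = 49; |p(3)| = 23; equality at z=3: no.


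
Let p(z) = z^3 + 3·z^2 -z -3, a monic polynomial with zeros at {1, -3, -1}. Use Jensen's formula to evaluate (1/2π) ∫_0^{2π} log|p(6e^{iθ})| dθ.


Zeros: -3, -1, 1; r = 6.
Inside |z| < r: -3, -1, 1. Outside (|z| ≥ r): ∅.
p(0) = -3, so log|p(0)| = log(3) = 1.0986.
Apply Jensen: I(r) = log|p(0)| + Σ_k log(r/|z_k|), summed over zeros inside |z| < r.
  log(r/|z_k|) for z_k = 1: log(6/1) = 1.7918
  log(r/|z_k|) for z_k = -3: log(6/3) = 0.6931
  log(r/|z_k|) for z_k = -1: log(6/1) = 1.7918
Sum over inside zeros: 4.2767.
I(r) = log|p(0)| + (inside sum) = 1.0986 + 4.2767 = 5.3753.
Closed form (all zeros inside, monic): I(r) = n·log(r) = 3·log(6) = 5.3753. ✓

I(r) ≈ 5.3753.


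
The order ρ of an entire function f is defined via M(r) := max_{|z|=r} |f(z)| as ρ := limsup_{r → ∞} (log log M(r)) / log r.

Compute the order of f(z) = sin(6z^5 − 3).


Write sin(w) = (e^{iw} ± e^{−iw})/(2 or 2i), so |sin(w)| ≤ e^{|w|}. With w = 6z^5 − 3, |w| ≤ 6r^5 + 3 on |z|=r, giving M(r) ≤ e^{6r^5 + 3} and ρ ≤ 5. For the lower bound, choose z on |z|=r with 6z^5 purely imaginary of modulus 6r^5; then |sin(6z^5 − 3)| grows like e^{6r^5}/2, so ρ ≥ 5. Hence ρ = 5.
Therefore ρ = 5.

Order ρ = 5.


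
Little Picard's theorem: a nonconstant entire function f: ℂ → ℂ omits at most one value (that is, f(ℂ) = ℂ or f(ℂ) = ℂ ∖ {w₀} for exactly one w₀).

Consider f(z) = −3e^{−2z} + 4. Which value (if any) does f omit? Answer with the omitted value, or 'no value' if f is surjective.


Little Picard bounds the complement of f(ℂ) to at most one point.
e^{−2z} is never zero on ℂ, so -3·e^{−2z} takes every value in ℂ ∖ {0}. Adding 4 shifts the range to ℂ ∖ {4}. Thus f omits exactly the value 4.

Omitted value: 4.


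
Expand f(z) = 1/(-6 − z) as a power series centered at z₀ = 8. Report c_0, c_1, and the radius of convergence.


Let w = z − z₀, so z = z₀ + w.
Then -6 − z = -6 − (z₀ + w) = (-6 − z₀) − w = -14 − w.
f(z) = 1/(-14 − w) = (1/(-14)) · 1/(1 − w/(-14)) = Σ_{n≥0} w^n / (-14)^(n+1).
So c_n = 1/(-14)^(n+1):
  c_0 = 1/(-14)^1 = -1/14.
  c_1 = 1/(-14)^2 = 1/196.
The series is valid for |w/d| < 1, i.e. |z − z₀| < |d|.
Radius of convergence: R = |-6 − z₀| = |-14| = 14 (distance from z₀ to the singularity z = -6).

c_0 = -1/14, c_1 = 1/196; R = 14.


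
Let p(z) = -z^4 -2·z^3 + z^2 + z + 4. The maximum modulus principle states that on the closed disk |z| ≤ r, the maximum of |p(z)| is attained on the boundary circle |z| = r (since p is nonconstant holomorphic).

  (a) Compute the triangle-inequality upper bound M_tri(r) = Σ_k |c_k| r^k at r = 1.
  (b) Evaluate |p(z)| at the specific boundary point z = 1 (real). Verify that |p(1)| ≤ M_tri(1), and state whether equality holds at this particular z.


Coefficients: c_0 = 4, c_1 = 1, c_2 = 1, c_3 = -2, c_4 = -1. Radius r = 1.
Part (a). Triangle bound: M_tri(r) = Σ_k |c_k| r^k
  = |4|·1^0 + |1|·1^1 + |1|·1^2 + |-2|·1^3 + |-1|·1^4
  = 4 + 1 + 1 + 2 + 1 = 9.
This bounds M(r) := max_{|z|=r} |p(z)| from above; equality holds iff all terms c_k z^k can be made to align in phase at a single z on |z|=r.
Part (b). At z = 1 (real, on the circle |z| = r):
  p(1) = (4)·1^0 + (1)·1^1 + (1)·1^2 + (-2)·1^3 + (-1)·1^4 = 3.
  |p(1)| = 3.
Check: |p(1)| = 3 ≤ 9 = M_tri(1). ✓ Equality does not hold at z = 1 (the coefficients have mixed signs, so the terms do not all align in phase there).

M_tri(1) = 9; |p(1)| = 3; equality at z=1: no.


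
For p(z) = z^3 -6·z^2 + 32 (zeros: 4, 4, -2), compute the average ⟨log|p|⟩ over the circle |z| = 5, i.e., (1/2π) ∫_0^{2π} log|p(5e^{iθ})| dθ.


Zeros: -2, 4, 4; r = 5.
Inside |z| < r: -2, 4, 4. Outside (|z| ≥ r): ∅.
p(0) = 32, so log|p(0)| = log(32) = 3.4657.
Apply Jensen: I(r) = log|p(0)| + Σ_k log(r/|z_k|), summed over zeros inside |z| < r.
  log(r/|z_k|) for z_k = 4: log(5/4) = 0.2231
  log(r/|z_k|) for z_k = 4: log(5/4) = 0.2231
  log(r/|z_k|) for z_k = -2: log(5/2) = 0.9163
Sum over inside zeros: 1.3626.
I(r) = log|p(0)| + (inside sum) = 3.4657 + 1.3626 = 4.8283.
Closed form (all zeros inside, monic): I(r) = n·log(r) = 3·log(5) = 4.8283. ✓

I(r) ≈ 4.8283.


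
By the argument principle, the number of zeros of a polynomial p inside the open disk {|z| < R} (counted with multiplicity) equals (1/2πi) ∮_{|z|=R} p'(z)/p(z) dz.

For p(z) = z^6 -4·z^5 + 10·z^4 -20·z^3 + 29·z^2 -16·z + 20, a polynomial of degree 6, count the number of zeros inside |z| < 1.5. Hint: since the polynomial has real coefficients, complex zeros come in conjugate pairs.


The zeros of p are: (0 + 2i), (0 - 2i), (0 + 1i), (0 - 1i), (2 + 1i), (2 - 1i).
Their magnitudes are: 2, 2, 1, 1, 2.236, 2.236.
Zeros with |z| < R = 1.5: (0 + 1i), (0 - 1i).
Count = 2.
By the argument principle, (1/2πi) ∮_{|z|=R} p'(z)/p(z) dz equals exactly this count.

Number of zeros inside |z| < 1.5: 2.


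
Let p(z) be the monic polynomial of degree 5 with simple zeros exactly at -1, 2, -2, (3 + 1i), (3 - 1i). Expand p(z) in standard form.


The polynomial is p(z) = ∏_{α ∈ S} (z − α), where S = {-1, 2, -2, (3 + 1i), (3 - 1i)}.
Expanding the product yields: p(z) = z^5 -5·z^4 + 30·z^2 -16·z -40.
Note conjugate pairs combine to real quadratics: (z − (3+1i))(z − (3−1i)) = z² − 6z + 10.
The resulting polynomial has degree 5 and real coefficients as required.

p(z) = z^5 -5·z^4 + 30·z^2 -16·z -40.


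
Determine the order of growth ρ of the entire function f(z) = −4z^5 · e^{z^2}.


M(r) = max_{|z|=r} |-4|·|z|^5·|e^{z^2}| = 4·r^5 · e^{1r^2} (the factors attain their maxima compatibly on |z|=r). Then log M(r) = log 4 + 5·log r + 1r^2, dominated by the last term, so log log M(r) ~ 2·log r. The polynomial factor -4z^5 contributes only a log r term and does not affect the order. ρ = 2.
Therefore ρ = 2.

Order ρ = 2.


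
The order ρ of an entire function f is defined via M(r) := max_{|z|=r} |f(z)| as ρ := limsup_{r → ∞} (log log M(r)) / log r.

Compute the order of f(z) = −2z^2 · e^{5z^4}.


M(r) = max_{|z|=r} |-2|·|z|^2·|e^{5z^4}| = 2·r^2 · e^{5r^4} (the factors attain their maxima compatibly on |z|=r). Then log M(r) = log 2 + 2·log r + 5r^4, dominated by the last term, so log log M(r) ~ 4·log r. The polynomial factor -2z^2 contributes only a log r term and does not affect the order. ρ = 4.
Therefore ρ = 4.

Order ρ = 4.
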